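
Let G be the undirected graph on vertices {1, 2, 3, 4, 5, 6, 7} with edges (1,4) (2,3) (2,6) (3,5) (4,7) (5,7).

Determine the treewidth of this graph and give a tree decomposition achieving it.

Treewidth 1.
Bags: B1 = {2, 6}  B2 = {2, 3}  B3 = {3, 5}  B4 = {5, 7}  B5 = {4, 7}  B6 = {1, 4}
Tree: B1–B2, B2–B3, B3–B4, B4–B5, B5–B6

Every bag has size at most 2, so the width is 2 − 1 = 1 and tw(G) ≤ 1. Any graph with an edge has treewidth ≥ 1, and G has the edge 6–2. Combining the bounds, tw(G) = 1.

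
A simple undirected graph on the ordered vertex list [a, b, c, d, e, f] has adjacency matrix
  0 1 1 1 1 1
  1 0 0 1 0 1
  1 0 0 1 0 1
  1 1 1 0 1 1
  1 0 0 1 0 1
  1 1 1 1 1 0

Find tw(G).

A width-3 tree decomposition is:
Bags: B1 = {a, b, d, f}  B2 = {a, d, e, f}  B3 = {a, c, d, f}
Tree: B1–B2, B2–B3
Each bag holds 4 vertices, so the decomposition has width 3, which upper-bounds the treewidth. Conversely, {a, d, e, f} is a clique of size 4, and the vertices of any clique must share a bag in every tree decomposition; so some bag has ≥ 4 vertices and tw(G) ≥ 3. Therefore the treewidth is 3.

3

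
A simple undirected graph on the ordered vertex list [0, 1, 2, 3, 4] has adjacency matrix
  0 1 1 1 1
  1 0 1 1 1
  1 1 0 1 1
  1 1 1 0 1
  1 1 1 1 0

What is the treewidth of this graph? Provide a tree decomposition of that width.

Treewidth 4.
One such decomposition:
Bags: B1 = {0, 1, 2, 3, 4}
Tree: (single bag)

A single bag containing all 5 vertices is trivially a valid decomposition of width 4. Conversely, {0, 1, 2, 3, 4} is a clique of size 5, and the vertices of any clique must share a bag in every tree decomposition; so some bag has ≥ 5 vertices and tw(G) ≥ 4. Therefore the treewidth is 4.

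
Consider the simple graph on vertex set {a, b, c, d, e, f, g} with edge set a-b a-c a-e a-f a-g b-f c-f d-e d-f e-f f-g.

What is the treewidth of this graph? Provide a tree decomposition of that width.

The largest bag has 3 vertices, giving width 2; this decomposition certifies tw(G) ≤ 2. On the other hand G contains the 3-clique {d, e, f}. A clique must lie in a single bag of any decomposition, so no decomposition can have width below 2. Therefore the treewidth is 2.

Treewidth 2.
One optimal decomposition is:
Bags: B1 = {a, e, f}  B2 = {a, c, f}  B3 = {a, b, f}  B4 = {a, f, g}  B5 = {d, e, f}
Tree: B1–B2, B1–B3, B2–B4, B1–B5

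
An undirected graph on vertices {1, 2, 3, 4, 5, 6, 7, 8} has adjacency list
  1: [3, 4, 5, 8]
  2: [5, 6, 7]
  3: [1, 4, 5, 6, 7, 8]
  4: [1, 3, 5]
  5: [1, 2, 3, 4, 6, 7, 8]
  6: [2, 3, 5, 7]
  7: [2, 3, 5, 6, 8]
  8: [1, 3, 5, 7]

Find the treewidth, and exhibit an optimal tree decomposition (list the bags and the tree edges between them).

Every bag has size at most 4, so the width is 4 − 1 = 3 and tw(G) ≤ 3. For the lower bound, the 4 vertices {2, 5, 6, 7} are pairwise adjacent, and any tree decomposition puts a clique entirely inside one bag — forcing width ≥ 3. Combining the bounds, tw(G) = 3.

Treewidth 3.
One optimal decomposition is:
Bags: B1 = {3, 5, 7, 8}  B2 = {3, 5, 6, 7}  B3 = {1, 3, 5, 8}  B4 = {1, 3, 4, 5}  B5 = {2, 5, 6, 7}
Tree: B1–B2, B1–B3, B3–B4, B2–B5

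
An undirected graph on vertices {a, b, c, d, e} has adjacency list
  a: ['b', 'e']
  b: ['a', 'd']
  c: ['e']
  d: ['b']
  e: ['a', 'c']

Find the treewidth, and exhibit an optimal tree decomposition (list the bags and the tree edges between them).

Every bag has size at most 2, so the width is 2 − 1 = 1 and tw(G) ≤ 1. G has an edge, so its treewidth is at least 1. Hence tw(G) = 1 exactly.

Treewidth 1.
One optimal decomposition is:
Bags: B1 = {b, d}  B2 = {a, b}  B3 = {a, e}  B4 = {c, e}
Tree: B1–B2, B2–B3, B3–B4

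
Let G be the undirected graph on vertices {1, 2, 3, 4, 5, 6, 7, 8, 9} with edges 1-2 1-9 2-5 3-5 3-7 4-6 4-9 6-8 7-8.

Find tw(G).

2

A width-2 tree decomposition is:
Bags: B1 = {3, 5, 7}  B2 = {5, 7, 8}  B3 = {5, 6, 8}  B4 = {4, 5, 6}  B5 = {4, 5, 9}  B6 = {1, 5, 9}  B7 = {1, 2, 5}
Tree: B1–B2, B2–B3, B3–B4, B4–B5, B5–B6, B6–B7
Each bag holds 3 vertices, so the decomposition has width 2, which upper-bounds the treewidth. The edges 5–3–7–8–6–4–9–1–2–5 form a cycle, so G is not a tree and its treewidth is at least 2. Combining the bounds, tw(G) = 2.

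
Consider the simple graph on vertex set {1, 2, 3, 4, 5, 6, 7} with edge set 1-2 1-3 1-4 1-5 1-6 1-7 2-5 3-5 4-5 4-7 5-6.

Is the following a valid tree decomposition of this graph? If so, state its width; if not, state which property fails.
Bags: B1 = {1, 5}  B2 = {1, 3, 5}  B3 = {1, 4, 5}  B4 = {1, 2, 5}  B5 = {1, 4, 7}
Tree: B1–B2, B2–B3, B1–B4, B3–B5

A tree decomposition must satisfy three properties: every vertex lies in some bag; for every edge, both endpoints lie together in some bag; and for every vertex, the bags containing it form a connected subtree. Here vertex 6 appears in no bag, so the decomposition is invalid.

No — vertex 6 appears in no bag.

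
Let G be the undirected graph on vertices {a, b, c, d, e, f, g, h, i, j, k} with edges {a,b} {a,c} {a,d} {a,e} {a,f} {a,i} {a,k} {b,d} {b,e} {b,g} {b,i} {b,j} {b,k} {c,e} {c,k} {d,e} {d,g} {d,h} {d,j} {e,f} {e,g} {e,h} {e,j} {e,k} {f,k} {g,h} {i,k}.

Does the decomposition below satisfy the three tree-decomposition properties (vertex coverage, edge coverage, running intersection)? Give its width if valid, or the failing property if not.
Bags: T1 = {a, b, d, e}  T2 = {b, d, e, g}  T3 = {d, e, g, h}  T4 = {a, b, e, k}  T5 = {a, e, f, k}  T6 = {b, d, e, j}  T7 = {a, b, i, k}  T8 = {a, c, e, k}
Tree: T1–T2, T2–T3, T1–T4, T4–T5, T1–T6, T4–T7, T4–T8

Yes; width 3.

Vertex coverage: the bags together contain {a, b, c, d, e, f, g, h, i, j, k}, the full vertex set. Edge coverage: each edge of G has both endpoints in at least one bag. Running intersection: for every vertex, the bags containing it form a connected subtree. All three properties hold, so this is a valid tree decomposition of width max|bag| − 1 = 3, and hence tw(G) ≤ 3.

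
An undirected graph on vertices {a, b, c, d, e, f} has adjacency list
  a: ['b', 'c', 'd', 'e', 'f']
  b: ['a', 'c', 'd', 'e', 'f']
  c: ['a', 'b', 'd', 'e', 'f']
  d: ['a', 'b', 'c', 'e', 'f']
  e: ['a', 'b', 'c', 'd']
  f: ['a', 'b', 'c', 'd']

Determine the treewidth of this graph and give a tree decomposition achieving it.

Every bag has size at most 5, so the width is 5 − 1 = 4 and tw(G) ≤ 4. On the other hand G contains the 5-clique {a, b, c, d, e}. A clique must lie in a single bag of any decomposition, so no decomposition can have width below 4. Hence tw(G) = 4 exactly.

Treewidth 4.
One such decomposition:
Bags: B1 = {a, b, c, d, e}  B2 = {a, b, c, d, f}
Tree: B1–B2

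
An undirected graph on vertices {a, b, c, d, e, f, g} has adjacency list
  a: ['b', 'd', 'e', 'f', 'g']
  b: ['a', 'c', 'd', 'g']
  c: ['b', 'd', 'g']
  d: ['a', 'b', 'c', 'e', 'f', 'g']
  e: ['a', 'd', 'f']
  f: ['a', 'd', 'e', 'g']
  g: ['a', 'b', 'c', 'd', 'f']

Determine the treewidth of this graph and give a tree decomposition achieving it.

Every bag has size at most 4, so the width is 4 − 1 = 3 and tw(G) ≤ 3. Conversely, {b, c, d, g} is a clique of size 4, and the vertices of any clique must share a bag in every tree decomposition; so some bag has ≥ 4 vertices and tw(G) ≥ 3. Therefore the treewidth is 3.

Treewidth 3.
Bags: B1 = {a, d, f, g}  B2 = {a, d, e, f}  B3 = {a, b, d, g}  B4 = {b, c, d, g}
Tree: B1–B2, B1–B3, B3–B4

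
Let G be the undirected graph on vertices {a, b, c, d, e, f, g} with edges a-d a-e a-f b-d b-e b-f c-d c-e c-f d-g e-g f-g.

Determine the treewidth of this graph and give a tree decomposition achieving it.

Treewidth 3.
One optimal decomposition is:
Bags: B1 = {c, d, e, f}  B2 = {b, d, e, f}  B3 = {a, d, e, f}  B4 = {d, e, f, g}
Tree: B1–B2, B2–B3, B3–B4

Each bag holds 4 vertices, so the decomposition has width 3, which upper-bounds the treewidth. For the lower bound: the 4 vertex sets {c,e}, {b,d}, {f}, {a} are disjoint, each induces a connected subgraph, and every pair is joined by at least one edge of G. Contracting each set to a single vertex therefore yields K_{4} as a minor, and since treewidth is minor-monotone, tw(G) ≥ tw(K_{4}) = 3. The upper and lower bounds meet at 3, so that is the treewidth.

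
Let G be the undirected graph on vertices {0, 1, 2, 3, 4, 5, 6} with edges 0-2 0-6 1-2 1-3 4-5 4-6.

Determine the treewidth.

1

A width-1 tree decomposition is:
Bags: B1 = {1, 3}  B2 = {1, 2}  B3 = {0, 2}  B4 = {0, 6}  B5 = {4, 6}  B6 = {4, 5}
Tree: B1–B2, B2–B3, B3–B4, B4–B5, B5–B6
The largest bag has 2 vertices, giving width 1; this decomposition certifies tw(G) ≤ 1. G has an edge, so its treewidth is at least 1. Hence tw(G) = 1 exactly.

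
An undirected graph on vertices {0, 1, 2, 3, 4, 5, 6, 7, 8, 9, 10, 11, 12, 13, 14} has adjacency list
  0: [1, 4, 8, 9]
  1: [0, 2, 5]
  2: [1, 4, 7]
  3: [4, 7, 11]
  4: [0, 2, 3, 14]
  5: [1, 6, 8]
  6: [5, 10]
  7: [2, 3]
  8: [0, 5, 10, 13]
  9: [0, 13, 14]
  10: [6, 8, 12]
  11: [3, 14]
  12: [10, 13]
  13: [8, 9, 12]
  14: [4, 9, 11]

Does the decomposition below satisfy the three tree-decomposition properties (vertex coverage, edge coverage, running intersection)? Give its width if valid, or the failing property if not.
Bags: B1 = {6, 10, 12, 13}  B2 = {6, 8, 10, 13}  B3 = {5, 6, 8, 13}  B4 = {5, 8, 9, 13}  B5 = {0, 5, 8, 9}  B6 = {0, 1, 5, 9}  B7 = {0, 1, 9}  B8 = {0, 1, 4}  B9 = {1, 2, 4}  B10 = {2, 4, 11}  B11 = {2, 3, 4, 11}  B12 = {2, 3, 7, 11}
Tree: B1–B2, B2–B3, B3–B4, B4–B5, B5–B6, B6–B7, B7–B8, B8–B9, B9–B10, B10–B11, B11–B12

A tree decomposition must satisfy three properties: every vertex lies in some bag; for every edge, both endpoints lie together in some bag; and for every vertex, the bags containing it form a connected subtree. Here vertex 14 appears in no bag, so the decomposition is invalid.

No — vertex 14 appears in no bag.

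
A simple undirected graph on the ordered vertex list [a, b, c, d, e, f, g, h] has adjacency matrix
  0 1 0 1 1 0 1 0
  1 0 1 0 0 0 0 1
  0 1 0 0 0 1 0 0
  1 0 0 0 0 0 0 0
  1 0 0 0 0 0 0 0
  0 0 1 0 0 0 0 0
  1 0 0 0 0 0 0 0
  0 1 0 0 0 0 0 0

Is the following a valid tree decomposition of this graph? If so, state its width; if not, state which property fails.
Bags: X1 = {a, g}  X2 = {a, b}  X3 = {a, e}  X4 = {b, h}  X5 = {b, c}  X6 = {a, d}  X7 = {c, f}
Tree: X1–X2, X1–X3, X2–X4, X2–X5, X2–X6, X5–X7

Yes; width 1.

Checking the three conditions: (i) the bags cover all of {a, b, c, d, e, f, g, h}; (ii) for each edge, some bag contains both endpoints; (iii) the bags containing any fixed vertex form a subtree. All hold, so the decomposition is valid with width 2 − 1 = 1.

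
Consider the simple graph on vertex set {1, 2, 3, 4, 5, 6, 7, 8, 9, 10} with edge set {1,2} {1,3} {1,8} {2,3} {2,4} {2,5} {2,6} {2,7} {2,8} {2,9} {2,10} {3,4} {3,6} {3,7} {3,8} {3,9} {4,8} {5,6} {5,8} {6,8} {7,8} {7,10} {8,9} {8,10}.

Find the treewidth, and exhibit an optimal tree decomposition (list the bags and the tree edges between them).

The largest bag has 4 vertices, giving width 3; this decomposition certifies tw(G) ≤ 3. For the lower bound, the 4 vertices {2, 7, 8, 10} are pairwise adjacent, and any tree decomposition puts a clique entirely inside one bag — forcing width ≥ 3. The upper and lower bounds meet at 3, so that is the treewidth.

Treewidth 3.
Bags: B1 = {2, 3, 7, 8}  B2 = {1, 2, 3, 8}  B3 = {2, 3, 6, 8}  B4 = {2, 3, 4, 8}  B5 = {2, 5, 6, 8}  B6 = {2, 7, 8, 10}  B7 = {2, 3, 8, 9}
Tree: B1–B2, B1–B3, B1–B4, B3–B5, B1–B6, B2–B7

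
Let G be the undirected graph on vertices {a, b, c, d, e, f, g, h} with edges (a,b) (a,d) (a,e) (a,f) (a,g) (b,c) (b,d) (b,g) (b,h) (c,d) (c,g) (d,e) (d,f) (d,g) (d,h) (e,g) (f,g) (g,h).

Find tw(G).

A width-3 tree decomposition is:
Bags: B1 = {a, b, d, g}  B2 = {b, d, g, h}  B3 = {b, c, d, g}  B4 = {a, d, e, g}  B5 = {a, d, f, g}
Tree: B1–B2, B1–B3, B1–B4, B4–B5
The largest bag has 4 vertices, giving width 3; this decomposition certifies tw(G) ≤ 3. Conversely, {a, d, e, g} is a clique of size 4, and the vertices of any clique must share a bag in every tree decomposition; so some bag has ≥ 4 vertices and tw(G) ≥ 3. Hence tw(G) = 3 exactly.

3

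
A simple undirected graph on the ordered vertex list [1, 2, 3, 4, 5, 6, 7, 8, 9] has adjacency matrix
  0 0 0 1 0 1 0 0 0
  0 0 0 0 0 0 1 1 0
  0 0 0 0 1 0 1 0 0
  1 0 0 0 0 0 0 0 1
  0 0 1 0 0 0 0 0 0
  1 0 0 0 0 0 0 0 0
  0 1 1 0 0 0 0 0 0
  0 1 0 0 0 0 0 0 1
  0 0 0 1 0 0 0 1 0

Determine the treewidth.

A width-1 tree decomposition is:
Bags: B1 = {1, 6}  B2 = {1, 4}  B3 = {4, 9}  B4 = {8, 9}  B5 = {2, 8}  B6 = {2, 7}  B7 = {3, 7}  B8 = {3, 5}
Tree: B1–B2, B2–B3, B3–B4, B4–B5, B5–B6, B6–B7, B7–B8
The largest bag has 2 vertices, giving width 1; this decomposition certifies tw(G) ≤ 1. Since G has at least one edge (e.g. 6–1), it is not an edgeless graph, so tw(G) ≥ 1. Therefore the treewidth is 1.

1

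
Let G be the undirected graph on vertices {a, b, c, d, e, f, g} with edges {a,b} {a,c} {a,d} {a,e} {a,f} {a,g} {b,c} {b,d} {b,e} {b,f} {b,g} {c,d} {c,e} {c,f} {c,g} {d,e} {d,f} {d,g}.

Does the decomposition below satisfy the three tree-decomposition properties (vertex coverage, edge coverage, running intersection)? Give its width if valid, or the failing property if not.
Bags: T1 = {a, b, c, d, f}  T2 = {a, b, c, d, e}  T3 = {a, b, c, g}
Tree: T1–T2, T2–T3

A tree decomposition must satisfy three properties: every vertex lies in some bag; for every edge, both endpoints lie together in some bag; and for every vertex, the bags containing it form a connected subtree. Here edge (d,g) lies in no bag, so the decomposition is invalid.

No — edge (d,g) lies in no bag.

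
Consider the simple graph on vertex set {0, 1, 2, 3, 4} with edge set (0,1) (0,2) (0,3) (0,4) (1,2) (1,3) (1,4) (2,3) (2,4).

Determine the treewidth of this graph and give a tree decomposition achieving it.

Each bag holds 4 vertices, so the decomposition has width 3, which upper-bounds the treewidth. On the other hand G contains the 4-clique {0, 1, 2, 3}. A clique must lie in a single bag of any decomposition, so no decomposition can have width below 3. Hence tw(G) = 3 exactly.

Treewidth 3.
One such decomposition:
Bags: B1 = {0, 1, 2, 4}  B2 = {0, 1, 2, 3}
Tree: B1–B2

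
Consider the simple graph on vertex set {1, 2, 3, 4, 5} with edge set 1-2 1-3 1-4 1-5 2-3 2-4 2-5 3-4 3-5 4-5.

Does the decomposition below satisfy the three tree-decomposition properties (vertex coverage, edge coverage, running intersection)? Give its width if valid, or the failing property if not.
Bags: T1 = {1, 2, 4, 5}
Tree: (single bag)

A tree decomposition must satisfy three properties: every vertex lies in some bag; for every edge, both endpoints lie together in some bag; and for every vertex, the bags containing it form a connected subtree. Here vertex 3 appears in no bag, so the decomposition is invalid.

No — vertex 3 appears in no bag.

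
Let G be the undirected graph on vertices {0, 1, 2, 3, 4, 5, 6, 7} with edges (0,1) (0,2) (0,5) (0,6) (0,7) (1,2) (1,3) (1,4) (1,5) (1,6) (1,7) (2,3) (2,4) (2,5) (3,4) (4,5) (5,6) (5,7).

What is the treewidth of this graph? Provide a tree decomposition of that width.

Treewidth 3.
One such decomposition:
Bags: B1 = {1, 2, 4, 5}  B2 = {0, 1, 2, 5}  B3 = {1, 2, 3, 4}  B4 = {0, 1, 5, 6}  B5 = {0, 1, 5, 7}
Tree: B1–B2, B1–B3, B2–B4, B2–B5

The largest bag has 4 vertices, giving width 3; this decomposition certifies tw(G) ≤ 3. For the lower bound, the 4 vertices {1, 2, 3, 4} are pairwise adjacent, and any tree decomposition puts a clique entirely inside one bag — forcing width ≥ 3. Hence tw(G) = 3 exactly.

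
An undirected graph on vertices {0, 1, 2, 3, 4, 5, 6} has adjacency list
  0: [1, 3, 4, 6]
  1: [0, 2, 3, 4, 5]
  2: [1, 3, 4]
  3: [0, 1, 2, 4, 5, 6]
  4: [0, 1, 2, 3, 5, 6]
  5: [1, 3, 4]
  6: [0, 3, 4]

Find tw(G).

3

A width-3 tree decomposition is:
Bags: B1 = {0, 1, 3, 4}  B2 = {1, 3, 4, 5}  B3 = {1, 2, 3, 4}  B4 = {0, 3, 4, 6}
Tree: B1–B2, B2–B3, B1–B4
The largest bag has 4 vertices, giving width 3; this decomposition certifies tw(G) ≤ 3. For the lower bound, the 4 vertices {0, 1, 3, 4} are pairwise adjacent, and any tree decomposition puts a clique entirely inside one bag — forcing width ≥ 3. Combining the bounds, tw(G) = 3.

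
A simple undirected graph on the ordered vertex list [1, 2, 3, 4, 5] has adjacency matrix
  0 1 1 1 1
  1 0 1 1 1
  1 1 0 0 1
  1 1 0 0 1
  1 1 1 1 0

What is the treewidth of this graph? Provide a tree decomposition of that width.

Each bag holds 4 vertices, so the decomposition has width 3, which upper-bounds the treewidth. For the lower bound, the 4 vertices {1, 2, 3, 5} are pairwise adjacent, and any tree decomposition puts a clique entirely inside one bag — forcing width ≥ 3. Combining the bounds, tw(G) = 3.

Treewidth 3.
One optimal decomposition is:
Bags: B1 = {1, 2, 4, 5}  B2 = {1, 2, 3, 5}
Tree: B1–B2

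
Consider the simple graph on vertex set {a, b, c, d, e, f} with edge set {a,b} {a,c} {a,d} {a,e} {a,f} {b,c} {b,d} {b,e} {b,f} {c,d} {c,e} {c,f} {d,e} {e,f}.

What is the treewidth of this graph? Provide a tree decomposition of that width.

Treewidth 4.
One such decomposition:
Bags: B1 = {a, b, c, e, f}  B2 = {a, b, c, d, e}
Tree: B1–B2

Each bag holds 5 vertices, so the decomposition has width 4, which upper-bounds the treewidth. Conversely, {a, b, c, d, e} is a clique of size 5, and the vertices of any clique must share a bag in every tree decomposition; so some bag has ≥ 5 vertices and tw(G) ≥ 4. The upper and lower bounds meet at 4, so that is the treewidth.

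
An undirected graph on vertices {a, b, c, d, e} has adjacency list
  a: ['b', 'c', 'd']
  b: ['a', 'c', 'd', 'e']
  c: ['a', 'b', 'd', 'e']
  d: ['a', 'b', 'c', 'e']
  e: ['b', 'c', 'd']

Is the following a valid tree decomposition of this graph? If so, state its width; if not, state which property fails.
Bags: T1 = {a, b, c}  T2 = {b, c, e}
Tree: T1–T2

No — vertex d appears in no bag.

A tree decomposition must satisfy three properties: every vertex lies in some bag; for every edge, both endpoints lie together in some bag; and for every vertex, the bags containing it form a connected subtree. Here vertex d appears in no bag, so the decomposition is invalid.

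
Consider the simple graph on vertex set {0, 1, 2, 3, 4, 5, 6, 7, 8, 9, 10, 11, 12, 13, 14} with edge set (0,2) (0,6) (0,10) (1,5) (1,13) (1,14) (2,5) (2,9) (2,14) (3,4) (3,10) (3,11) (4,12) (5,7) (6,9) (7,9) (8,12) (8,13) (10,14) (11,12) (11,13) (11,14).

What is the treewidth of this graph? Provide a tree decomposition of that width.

Each bag holds 4 vertices, so the decomposition has width 3, which upper-bounds the treewidth. For the lower bound: the 4 vertex sets {4,8,12}, {13}, {11}, {1,3,10,14} are disjoint, each induces a connected subgraph, and every pair is joined by at least one edge of G. Contracting each set to a single vertex therefore yields K_{4} as a minor, and since treewidth is minor-monotone, tw(G) ≥ tw(K_{4}) = 3. The upper and lower bounds meet at 3, so that is the treewidth.

Treewidth 3.
One such decomposition:
Bags: B1 = {4, 8, 12, 13}  B2 = {4, 11, 12, 13}  B3 = {3, 4, 11, 13}  B4 = {1, 3, 11, 13}  B5 = {1, 3, 11, 14}  B6 = {1, 3, 10, 14}  B7 = {1, 5, 10, 14}  B8 = {2, 5, 10, 14}  B9 = {0, 2, 5, 10}  B10 = {0, 2, 5, 7}  B11 = {0, 2, 7, 9}  B12 = {0, 6, 7, 9}
Tree: B1–B2, B2–B3, B3–B4, B4–B5, B5–B6, B6–B7, B7–B8, B8–B9, B9–B10, B10–B11, B11–B12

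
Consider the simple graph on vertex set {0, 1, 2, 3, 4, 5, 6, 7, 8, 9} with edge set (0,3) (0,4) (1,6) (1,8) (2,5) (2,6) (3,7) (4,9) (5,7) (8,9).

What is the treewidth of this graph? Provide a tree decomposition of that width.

Treewidth 2.
Bags: B1 = {3, 5, 7}  B2 = {0, 3, 5}  B3 = {0, 4, 5}  B4 = {4, 5, 9}  B5 = {5, 8, 9}  B6 = {1, 5, 8}  B7 = {1, 5, 6}  B8 = {2, 5, 6}
Tree: B1–B2, B2–B3, B3–B4, B4–B5, B5–B6, B6–B7, B7–B8

The largest bag has 3 vertices, giving width 2; this decomposition certifies tw(G) ≤ 2. The edges 5–7–3–0–4–9–8–1–6–2–5 form a cycle, so G is not a tree and its treewidth is at least 2. Combining the bounds, tw(G) = 2.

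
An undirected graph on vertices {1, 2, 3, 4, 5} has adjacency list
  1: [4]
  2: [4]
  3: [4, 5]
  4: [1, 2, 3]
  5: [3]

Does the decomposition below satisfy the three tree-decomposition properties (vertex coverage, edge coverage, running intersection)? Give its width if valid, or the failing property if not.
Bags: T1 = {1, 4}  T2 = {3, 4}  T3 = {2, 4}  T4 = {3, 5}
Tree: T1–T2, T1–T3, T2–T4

Yes; width 1.

Vertex coverage: the bags together contain {1, 2, 3, 4, 5}, the full vertex set. Edge coverage: each edge of G has both endpoints in at least one bag. Running intersection: for every vertex, the bags containing it form a connected subtree. All three properties hold, so this is a valid tree decomposition of width max|bag| − 1 = 1, and hence tw(G) ≤ 1.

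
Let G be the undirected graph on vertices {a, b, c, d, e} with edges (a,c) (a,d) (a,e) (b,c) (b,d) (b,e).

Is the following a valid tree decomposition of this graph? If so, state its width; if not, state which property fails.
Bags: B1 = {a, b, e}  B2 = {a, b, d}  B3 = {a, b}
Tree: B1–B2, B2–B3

No — vertex c appears in no bag.

A tree decomposition must satisfy three properties: every vertex lies in some bag; for every edge, both endpoints lie together in some bag; and for every vertex, the bags containing it form a connected subtree. Here vertex c appears in no bag, so the decomposition is invalid.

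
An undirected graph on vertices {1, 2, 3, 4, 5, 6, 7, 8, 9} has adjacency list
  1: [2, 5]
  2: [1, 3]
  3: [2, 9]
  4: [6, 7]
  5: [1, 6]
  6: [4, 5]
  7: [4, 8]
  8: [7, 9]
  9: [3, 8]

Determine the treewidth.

A width-2 tree decomposition is:
Bags: B1 = {4, 7, 8}  B2 = {4, 8, 9}  B3 = {3, 4, 9}  B4 = {2, 3, 4}  B5 = {1, 2, 4}  B6 = {1, 4, 5}  B7 = {4, 5, 6}
Tree: B1–B2, B2–B3, B3–B4, B4–B5, B5–B6, B6–B7
Every bag has size at most 3, so the width is 3 − 1 = 2 and tw(G) ≤ 2. The edges 4–7–8–9–3–2–1–5–6–4 form a cycle, so G is not a tree and its treewidth is at least 2. Therefore the treewidth is 2.

2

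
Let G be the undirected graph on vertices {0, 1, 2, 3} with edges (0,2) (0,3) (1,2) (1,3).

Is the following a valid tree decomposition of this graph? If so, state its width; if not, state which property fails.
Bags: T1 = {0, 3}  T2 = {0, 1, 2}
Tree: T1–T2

A tree decomposition must satisfy three properties: every vertex lies in some bag; for every edge, both endpoints lie together in some bag; and for every vertex, the bags containing it form a connected subtree. Here edge (1,3) lies in no bag, so the decomposition is invalid.

No — edge (1,3) lies in no bag.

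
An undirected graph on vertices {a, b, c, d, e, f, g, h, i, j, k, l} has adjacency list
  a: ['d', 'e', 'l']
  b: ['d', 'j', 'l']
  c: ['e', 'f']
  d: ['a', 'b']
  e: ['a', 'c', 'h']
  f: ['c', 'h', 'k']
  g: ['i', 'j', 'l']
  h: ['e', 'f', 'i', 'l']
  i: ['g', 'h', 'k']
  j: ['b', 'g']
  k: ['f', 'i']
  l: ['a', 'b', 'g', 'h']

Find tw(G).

A width-3 tree decomposition is:
Bags: B1 = {a, b, d, j}  B2 = {a, b, j, l}  B3 = {a, g, j, l}  B4 = {a, e, g, l}  B5 = {e, g, h, l}  B6 = {e, g, h, i}  B7 = {c, e, h, i}  B8 = {c, f, h, i}  B9 = {c, f, i, k}
Tree: B1–B2, B2–B3, B3–B4, B4–B5, B5–B6, B6–B7, B7–B8, B8–B9
Each bag holds 4 vertices, so the decomposition has width 3, which upper-bounds the treewidth. For the lower bound: the 4 vertex sets {b,d,j}, {a}, {l}, {e,g,h,i} are disjoint, each induces a connected subgraph, and every pair is joined by at least one edge of G. Contracting each set to a single vertex therefore yields K_{4} as a minor, and since treewidth is minor-monotone, tw(G) ≥ tw(K_{4}) = 3. Combining the bounds, tw(G) = 3.

3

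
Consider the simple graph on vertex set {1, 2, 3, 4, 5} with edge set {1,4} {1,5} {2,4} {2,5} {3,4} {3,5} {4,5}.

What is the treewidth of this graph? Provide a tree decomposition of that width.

The largest bag has 3 vertices, giving width 2; this decomposition certifies tw(G) ≤ 2. Conversely, {1, 4, 5} is a clique of size 3, and the vertices of any clique must share a bag in every tree decomposition; so some bag has ≥ 3 vertices and tw(G) ≥ 2. Therefore the treewidth is 2.

Treewidth 2.
Bags: B1 = {1, 4, 5}  B2 = {3, 4, 5}  B3 = {2, 4, 5}
Tree: B1–B2, B1–B3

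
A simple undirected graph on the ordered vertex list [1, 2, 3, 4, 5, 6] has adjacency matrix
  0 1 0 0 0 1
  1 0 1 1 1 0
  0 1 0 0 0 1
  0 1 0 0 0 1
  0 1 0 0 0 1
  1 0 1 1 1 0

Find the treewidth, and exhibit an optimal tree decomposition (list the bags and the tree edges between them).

The largest bag has 3 vertices, giving width 2; this decomposition certifies tw(G) ≤ 2. Since 2–5–6–4–2 is a cycle in G, G is not acyclic. Forests are exactly the graphs of treewidth ≤ 1, so tw(G) ≥ 2. Combining the bounds, tw(G) = 2.

Treewidth 2.
One optimal decomposition is:
Bags: B1 = {2, 5, 6}  B2 = {2, 4, 6}  B3 = {2, 3, 6}  B4 = {1, 2, 6}
Tree: B1–B2, B2–B3, B3–B4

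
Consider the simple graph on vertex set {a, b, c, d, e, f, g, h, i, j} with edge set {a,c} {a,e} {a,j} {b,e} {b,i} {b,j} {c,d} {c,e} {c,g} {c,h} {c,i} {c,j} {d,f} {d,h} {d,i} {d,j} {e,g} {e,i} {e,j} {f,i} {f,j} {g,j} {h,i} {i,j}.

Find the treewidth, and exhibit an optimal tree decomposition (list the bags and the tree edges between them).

Treewidth 3.
Bags: B1 = {c, e, g, j}  B2 = {c, e, i, j}  B3 = {c, d, i, j}  B4 = {a, c, e, j}  B5 = {c, d, h, i}  B6 = {b, e, i, j}  B7 = {d, f, i, j}
Tree: B1–B2, B2–B3, B1–B4, B3–B5, B2–B6, B3–B7

The largest bag has 4 vertices, giving width 3; this decomposition certifies tw(G) ≤ 3. On the other hand G contains the 4-clique {c, e, g, j}. A clique must lie in a single bag of any decomposition, so no decomposition can have width below 3. Therefore the treewidth is 3.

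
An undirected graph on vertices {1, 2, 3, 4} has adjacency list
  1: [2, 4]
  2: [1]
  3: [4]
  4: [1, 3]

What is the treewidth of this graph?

A width-1 tree decomposition is:
Bags: B1 = {1, 2}  B2 = {1, 4}  B3 = {3, 4}
Tree: B1–B2, B2–B3
Each bag holds 2 vertices, so the decomposition has width 1, which upper-bounds the treewidth. Since G has at least one edge (e.g. 2–1), it is not an edgeless graph, so tw(G) ≥ 1. Combining the bounds, tw(G) = 1.

1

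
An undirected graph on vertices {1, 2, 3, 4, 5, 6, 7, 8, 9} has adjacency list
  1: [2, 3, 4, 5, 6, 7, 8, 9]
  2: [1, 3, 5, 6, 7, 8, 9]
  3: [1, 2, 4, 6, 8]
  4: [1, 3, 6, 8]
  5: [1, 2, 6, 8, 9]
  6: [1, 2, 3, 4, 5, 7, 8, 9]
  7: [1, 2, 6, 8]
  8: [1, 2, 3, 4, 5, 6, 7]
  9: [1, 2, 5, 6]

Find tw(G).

4

A width-4 tree decomposition is:
Bags: B1 = {1, 2, 6, 7, 8}  B2 = {1, 2, 3, 6, 8}  B3 = {1, 3, 4, 6, 8}  B4 = {1, 2, 5, 6, 8}  B5 = {1, 2, 5, 6, 9}
Tree: B1–B2, B2–B3, B2–B4, B4–B5
Each bag holds 5 vertices, so the decomposition has width 4, which upper-bounds the treewidth. Conversely, {1, 2, 3, 6, 8} is a clique of size 5, and the vertices of any clique must share a bag in every tree decomposition; so some bag has ≥ 5 vertices and tw(G) ≥ 4. Therefore the treewidth is 4.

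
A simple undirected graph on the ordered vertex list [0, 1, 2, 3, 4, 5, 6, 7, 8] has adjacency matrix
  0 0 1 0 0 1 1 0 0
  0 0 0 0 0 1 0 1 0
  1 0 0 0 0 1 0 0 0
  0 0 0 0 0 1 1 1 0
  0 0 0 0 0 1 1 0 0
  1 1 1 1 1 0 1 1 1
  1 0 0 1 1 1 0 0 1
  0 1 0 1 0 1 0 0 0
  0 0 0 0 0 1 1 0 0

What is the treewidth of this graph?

2

A width-2 tree decomposition is:
Bags: B1 = {4, 5, 6}  B2 = {0, 5, 6}  B3 = {3, 5, 6}  B4 = {5, 6, 8}  B5 = {3, 5, 7}  B6 = {1, 5, 7}  B7 = {0, 2, 5}
Tree: B1–B2, B2–B3, B2–B4, B3–B5, B5–B6, B2–B7
Every bag has size at most 3, so the width is 3 − 1 = 2 and tw(G) ≤ 2. For the lower bound, the 3 vertices {1, 5, 7} are pairwise adjacent, and any tree decomposition puts a clique entirely inside one bag — forcing width ≥ 2. The upper and lower bounds meet at 2, so that is the treewidth.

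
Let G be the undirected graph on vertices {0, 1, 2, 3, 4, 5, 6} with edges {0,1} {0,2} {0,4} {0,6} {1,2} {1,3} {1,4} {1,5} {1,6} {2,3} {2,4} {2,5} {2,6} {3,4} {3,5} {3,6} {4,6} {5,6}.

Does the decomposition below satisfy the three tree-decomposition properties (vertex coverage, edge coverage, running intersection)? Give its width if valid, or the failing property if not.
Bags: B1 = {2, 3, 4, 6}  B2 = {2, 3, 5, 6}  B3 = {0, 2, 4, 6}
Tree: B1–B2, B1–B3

No — vertex 1 appears in no bag.

A tree decomposition must satisfy three properties: every vertex lies in some bag; for every edge, both endpoints lie together in some bag; and for every vertex, the bags containing it form a connected subtree. Here vertex 1 appears in no bag, so the decomposition is invalid.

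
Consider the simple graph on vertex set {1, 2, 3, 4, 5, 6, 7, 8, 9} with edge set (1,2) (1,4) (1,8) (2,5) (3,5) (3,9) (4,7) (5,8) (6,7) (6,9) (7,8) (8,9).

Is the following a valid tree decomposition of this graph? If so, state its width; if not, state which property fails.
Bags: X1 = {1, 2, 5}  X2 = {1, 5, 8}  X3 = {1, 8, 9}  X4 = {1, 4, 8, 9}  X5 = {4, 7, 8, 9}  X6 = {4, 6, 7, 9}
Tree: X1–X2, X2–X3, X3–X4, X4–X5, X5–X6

A tree decomposition must satisfy three properties: every vertex lies in some bag; for every edge, both endpoints lie together in some bag; and for every vertex, the bags containing it form a connected subtree. Here vertex 3 appears in no bag, so the decomposition is invalid.

No — vertex 3 appears in no bag.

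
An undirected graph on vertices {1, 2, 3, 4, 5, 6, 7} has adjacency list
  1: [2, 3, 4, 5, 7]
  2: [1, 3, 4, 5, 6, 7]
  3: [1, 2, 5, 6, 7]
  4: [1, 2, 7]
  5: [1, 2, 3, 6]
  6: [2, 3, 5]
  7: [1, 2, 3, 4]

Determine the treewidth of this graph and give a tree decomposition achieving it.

Treewidth 3.
One optimal decomposition is:
Bags: B1 = {1, 2, 4, 7}  B2 = {1, 2, 3, 7}  B3 = {1, 2, 3, 5}  B4 = {2, 3, 5, 6}
Tree: B1–B2, B2–B3, B3–B4

Each bag holds 4 vertices, so the decomposition has width 3, which upper-bounds the treewidth. On the other hand G contains the 4-clique {1, 2, 3, 5}. A clique must lie in a single bag of any decomposition, so no decomposition can have width below 3. Combining the bounds, tw(G) = 3.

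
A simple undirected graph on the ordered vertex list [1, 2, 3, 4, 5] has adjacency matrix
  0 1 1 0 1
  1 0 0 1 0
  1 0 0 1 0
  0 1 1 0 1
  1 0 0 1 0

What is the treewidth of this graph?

2

A width-2 tree decomposition is:
Bags: B1 = {1, 2, 4}  B2 = {1, 4, 5}  B3 = {1, 3, 4}
Tree: B1–B2, B2–B3
The largest bag has 3 vertices, giving width 2; this decomposition certifies tw(G) ≤ 2. The edges 1–2–4–5–1 form a cycle, so G is not a tree and its treewidth is at least 2. Hence tw(G) = 2 exactly.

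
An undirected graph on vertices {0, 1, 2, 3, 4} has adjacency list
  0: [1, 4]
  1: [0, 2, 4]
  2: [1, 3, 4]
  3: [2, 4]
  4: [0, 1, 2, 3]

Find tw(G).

2

A width-2 tree decomposition is:
Bags: B1 = {0, 1, 4}  B2 = {1, 2, 4}  B3 = {2, 3, 4}
Tree: B1–B2, B2–B3
Every bag has size at most 3, so the width is 3 − 1 = 2 and tw(G) ≤ 2. For the lower bound, the 3 vertices {0, 1, 4} are pairwise adjacent, and any tree decomposition puts a clique entirely inside one bag — forcing width ≥ 2. Therefore the treewidth is 2.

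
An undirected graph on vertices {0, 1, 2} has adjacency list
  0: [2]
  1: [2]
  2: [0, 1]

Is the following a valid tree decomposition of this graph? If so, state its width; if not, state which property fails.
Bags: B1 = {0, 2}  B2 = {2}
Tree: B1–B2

A tree decomposition must satisfy three properties: every vertex lies in some bag; for every edge, both endpoints lie together in some bag; and for every vertex, the bags containing it form a connected subtree. Here vertex 1 appears in no bag, so the decomposition is invalid.

No — vertex 1 appears in no bag.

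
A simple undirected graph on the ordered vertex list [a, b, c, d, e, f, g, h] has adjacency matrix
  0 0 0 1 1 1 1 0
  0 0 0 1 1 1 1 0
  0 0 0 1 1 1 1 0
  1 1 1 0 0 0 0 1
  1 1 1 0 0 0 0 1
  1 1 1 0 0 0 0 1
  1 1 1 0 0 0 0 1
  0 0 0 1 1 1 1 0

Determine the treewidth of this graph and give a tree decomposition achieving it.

The largest bag has 5 vertices, giving width 4; this decomposition certifies tw(G) ≤ 4. For the lower bound: the 5 vertex sets {d,h}, {a,e}, {c,g}, {f}, {b} are disjoint, each induces a connected subgraph, and every pair is joined by at least one edge of G. Contracting each set to a single vertex therefore yields K_{5} as a minor, and since treewidth is minor-monotone, tw(G) ≥ tw(K_{5}) = 4. Therefore the treewidth is 4.

Treewidth 4.
One such decomposition:
Bags: B1 = {d, e, f, g, h}  B2 = {a, d, e, f, g}  B3 = {c, d, e, f, g}  B4 = {b, d, e, f, g}
Tree: B1–B2, B2–B3, B3–B4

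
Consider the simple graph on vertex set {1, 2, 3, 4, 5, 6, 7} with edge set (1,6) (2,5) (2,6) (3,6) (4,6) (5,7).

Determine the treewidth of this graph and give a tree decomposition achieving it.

Every bag has size at most 2, so the width is 2 − 1 = 1 and tw(G) ≤ 1. G has an edge, so its treewidth is at least 1. Combining the bounds, tw(G) = 1.

Treewidth 1.
Bags: B1 = {3, 6}  B2 = {1, 6}  B3 = {2, 6}  B4 = {2, 5}  B5 = {4, 6}  B6 = {5, 7}
Tree: B1–B2, B2–B3, B3–B4, B2–B5, B4–B6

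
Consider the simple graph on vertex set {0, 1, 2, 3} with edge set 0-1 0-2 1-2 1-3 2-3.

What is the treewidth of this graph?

2

A width-2 tree decomposition is:
Bags: B1 = {1, 2, 3}  B2 = {0, 1, 2}
Tree: B1–B2
The largest bag has 3 vertices, giving width 2; this decomposition certifies tw(G) ≤ 2. For the lower bound, the 3 vertices {0, 1, 2} are pairwise adjacent, and any tree decomposition puts a clique entirely inside one bag — forcing width ≥ 2. Combining the bounds, tw(G) = 2.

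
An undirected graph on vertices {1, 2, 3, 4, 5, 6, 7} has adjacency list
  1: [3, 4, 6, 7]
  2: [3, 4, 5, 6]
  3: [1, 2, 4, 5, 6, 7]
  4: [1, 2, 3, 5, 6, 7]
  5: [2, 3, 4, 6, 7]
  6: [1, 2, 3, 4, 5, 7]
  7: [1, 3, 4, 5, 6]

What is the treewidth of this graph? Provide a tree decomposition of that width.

Treewidth 4.
One optimal decomposition is:
Bags: B1 = {3, 4, 5, 6, 7}  B2 = {2, 3, 4, 5, 6}  B3 = {1, 3, 4, 6, 7}
Tree: B1–B2, B1–B3

The largest bag has 5 vertices, giving width 4; this decomposition certifies tw(G) ≤ 4. For the lower bound, the 5 vertices {1, 3, 4, 6, 7} are pairwise adjacent, and any tree decomposition puts a clique entirely inside one bag — forcing width ≥ 4. Combining the bounds, tw(G) = 4.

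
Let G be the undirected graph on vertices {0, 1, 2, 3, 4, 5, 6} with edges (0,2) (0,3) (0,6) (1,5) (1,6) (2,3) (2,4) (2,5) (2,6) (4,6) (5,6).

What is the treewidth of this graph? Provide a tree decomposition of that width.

Treewidth 2.
One optimal decomposition is:
Bags: B1 = {0, 2, 6}  B2 = {2, 4, 6}  B3 = {2, 5, 6}  B4 = {0, 2, 3}  B5 = {1, 5, 6}
Tree: B1–B2, B1–B3, B1–B4, B3–B5

Every bag has size at most 3, so the width is 3 − 1 = 2 and tw(G) ≤ 2. For the lower bound, the 3 vertices {1, 5, 6} are pairwise adjacent, and any tree decomposition puts a clique entirely inside one bag — forcing width ≥ 2. Therefore the treewidth is 2.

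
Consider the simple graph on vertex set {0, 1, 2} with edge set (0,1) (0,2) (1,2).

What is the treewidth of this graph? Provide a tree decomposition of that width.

A single bag containing all 3 vertices is trivially a valid decomposition of width 2. For the lower bound, the 3 vertices {0, 1, 2} are pairwise adjacent, and any tree decomposition puts a clique entirely inside one bag — forcing width ≥ 2. Hence tw(G) = 2 exactly.

Treewidth 2.
Bags: B1 = {0, 1, 2}
Tree: (single bag)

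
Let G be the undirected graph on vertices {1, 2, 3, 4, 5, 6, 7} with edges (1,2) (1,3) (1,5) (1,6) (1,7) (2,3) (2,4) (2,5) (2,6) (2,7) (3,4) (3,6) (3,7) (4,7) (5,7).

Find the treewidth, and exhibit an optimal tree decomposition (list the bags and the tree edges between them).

The largest bag has 4 vertices, giving width 3; this decomposition certifies tw(G) ≤ 3. Conversely, {1, 2, 3, 6} is a clique of size 4, and the vertices of any clique must share a bag in every tree decomposition; so some bag has ≥ 4 vertices and tw(G) ≥ 3. Hence tw(G) = 3 exactly.

Treewidth 3.
One such decomposition:
Bags: B1 = {1, 2, 3, 7}  B2 = {1, 2, 5, 7}  B3 = {1, 2, 3, 6}  B4 = {2, 3, 4, 7}
Tree: B1–B2, B1–B3, B1–B4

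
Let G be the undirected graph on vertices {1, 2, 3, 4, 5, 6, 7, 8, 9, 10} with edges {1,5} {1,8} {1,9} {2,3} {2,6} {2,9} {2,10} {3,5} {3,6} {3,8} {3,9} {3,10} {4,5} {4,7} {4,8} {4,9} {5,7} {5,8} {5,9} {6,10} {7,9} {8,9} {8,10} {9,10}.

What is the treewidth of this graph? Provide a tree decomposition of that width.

Treewidth 3.
One such decomposition:
Bags: B1 = {3, 8, 9, 10}  B2 = {3, 5, 8, 9}  B3 = {2, 3, 9, 10}  B4 = {2, 3, 6, 10}  B5 = {1, 5, 8, 9}  B6 = {4, 5, 8, 9}  B7 = {4, 5, 7, 9}
Tree: B1–B2, B1–B3, B3–B4, B2–B5, B2–B6, B6–B7

The largest bag has 4 vertices, giving width 3; this decomposition certifies tw(G) ≤ 3. Conversely, {2, 3, 9, 10} is a clique of size 4, and the vertices of any clique must share a bag in every tree decomposition; so some bag has ≥ 4 vertices and tw(G) ≥ 3. Therefore the treewidth is 3.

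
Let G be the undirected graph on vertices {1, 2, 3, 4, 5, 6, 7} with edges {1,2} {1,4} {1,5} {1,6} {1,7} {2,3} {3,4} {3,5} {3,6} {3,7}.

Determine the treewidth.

A width-2 tree decomposition is:
Bags: B1 = {1, 3, 6}  B2 = {1, 2, 3}  B3 = {1, 3, 4}  B4 = {1, 3, 7}  B5 = {1, 3, 5}
Tree: B1–B2, B2–B3, B3–B4, B4–B5
Every bag has size at most 3, so the width is 3 − 1 = 2 and tw(G) ≤ 2. For the lower bound, G contains the cycle 3–6–1–2–3, so G is not a forest; only forests have treewidth ≤ 1, hence tw(G) ≥ 2. Combining the bounds, tw(G) = 2.

2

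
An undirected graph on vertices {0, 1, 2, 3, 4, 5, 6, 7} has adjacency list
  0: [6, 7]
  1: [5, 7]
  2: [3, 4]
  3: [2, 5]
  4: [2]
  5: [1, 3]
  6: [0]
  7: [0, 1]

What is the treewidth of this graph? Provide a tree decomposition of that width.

Treewidth 1.
One optimal decomposition is:
Bags: B1 = {0, 6}  B2 = {0, 7}  B3 = {1, 7}  B4 = {1, 5}  B5 = {3, 5}  B6 = {2, 3}  B7 = {2, 4}
Tree: B1–B2, B2–B3, B3–B4, B4–B5, B5–B6, B6–B7

Each bag holds 2 vertices, so the decomposition has width 1, which upper-bounds the treewidth. Any graph with an edge has treewidth ≥ 1, and G has the edge 6–0. Therefore the treewidth is 1.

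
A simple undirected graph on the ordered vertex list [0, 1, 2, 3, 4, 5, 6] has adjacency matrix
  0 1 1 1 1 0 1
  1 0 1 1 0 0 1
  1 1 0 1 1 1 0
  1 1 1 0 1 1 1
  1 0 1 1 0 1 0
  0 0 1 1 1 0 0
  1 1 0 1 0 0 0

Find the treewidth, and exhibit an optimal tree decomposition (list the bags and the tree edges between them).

Treewidth 3.
One such decomposition:
Bags: B1 = {0, 1, 2, 3}  B2 = {0, 2, 3, 4}  B3 = {2, 3, 4, 5}  B4 = {0, 1, 3, 6}
Tree: B1–B2, B2–B3, B1–B4

The largest bag has 4 vertices, giving width 3; this decomposition certifies tw(G) ≤ 3. For the lower bound, the 4 vertices {0, 1, 2, 3} are pairwise adjacent, and any tree decomposition puts a clique entirely inside one bag — forcing width ≥ 3. Therefore the treewidth is 3.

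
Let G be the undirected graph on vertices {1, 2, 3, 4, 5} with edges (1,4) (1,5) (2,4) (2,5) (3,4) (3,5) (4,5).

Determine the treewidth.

2

A width-2 tree decomposition is:
Bags: B1 = {1, 4, 5}  B2 = {2, 4, 5}  B3 = {3, 4, 5}
Tree: B1–B2, B1–B3
Every bag has size at most 3, so the width is 3 − 1 = 2 and tw(G) ≤ 2. Conversely, {1, 4, 5} is a clique of size 3, and the vertices of any clique must share a bag in every tree decomposition; so some bag has ≥ 3 vertices and tw(G) ≥ 2. Combining the bounds, tw(G) = 2.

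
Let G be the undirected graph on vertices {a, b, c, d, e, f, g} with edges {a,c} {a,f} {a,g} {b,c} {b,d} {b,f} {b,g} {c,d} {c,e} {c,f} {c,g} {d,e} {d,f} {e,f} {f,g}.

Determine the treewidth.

3

A width-3 tree decomposition is:
Bags: B1 = {b, c, d, f}  B2 = {c, d, e, f}  B3 = {b, c, f, g}  B4 = {a, c, f, g}
Tree: B1–B2, B1–B3, B3–B4
Each bag holds 4 vertices, so the decomposition has width 3, which upper-bounds the treewidth. On the other hand G contains the 4-clique {c, d, e, f}. A clique must lie in a single bag of any decomposition, so no decomposition can have width below 3. Therefore the treewidth is 3.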